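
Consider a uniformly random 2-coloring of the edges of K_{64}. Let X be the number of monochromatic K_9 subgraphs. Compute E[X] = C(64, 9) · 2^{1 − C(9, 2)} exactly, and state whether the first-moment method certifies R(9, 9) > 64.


E[X] = C(64, 9) · 2^{1 − 36} = 27540584512 · 2^{−35} = 27540584512/34359738368.
As a reduced fraction: E[X] = 430321633/536870912 ≈ 0.8015.
Is E[X] < 1? YES.
Since E[X] < 1, there exists a 2-coloring of K_{64} with no monochromatic K_9; hence R(9, 9) > 64.

E[X] = 430321633/536870912 ≈ 0.8015; E[X] < 1, so R(9, 9) > 64.


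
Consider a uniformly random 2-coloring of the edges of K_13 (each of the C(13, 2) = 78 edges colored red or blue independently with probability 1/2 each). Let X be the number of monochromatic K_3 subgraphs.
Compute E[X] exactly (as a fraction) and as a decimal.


Let X = Σ_S X_S over the C(13, 3) = 286 subsets S of size 3, where X_S = 1 if the K_3 on S is monochromatic.
For a fixed S, the K_3 on S has C(3, 2) = 3 edges. P[all 3 edges red] = (1/2)^3, and likewise for blue, so P[monochromatic] = 2·(1/2)^3 = 2^{1 − 3} = 1/4.
By linearity of expectation: E[X] = C(13, 3) · 2^{1 − 3} = 286 · 1/4 = 143/2.
Numerically: E[X] ≈ 71.50000.

E[X] = C(13,3)·2^(1−C(3,2)) = 143/2 ≈ 71.50000.


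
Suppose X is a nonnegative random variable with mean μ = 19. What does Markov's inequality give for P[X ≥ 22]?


μ = E[X] = 19, a = 22.
Markov: P[X ≥ 22] ≤ μ/a = (19)/22 = 19/22.
Numerically: ≈ 0.86364.
(Since a = 22 > μ = 19.00000, the bound 19/22 is < 1 and informative.)

P[X ≥ 22] ≤ 19/22 ≈ 0.86364.


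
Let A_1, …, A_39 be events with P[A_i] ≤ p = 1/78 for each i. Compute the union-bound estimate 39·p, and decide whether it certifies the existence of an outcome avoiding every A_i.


Union bound: P[∪_{i=1}^{39} A_i] ≤ Σ_i P[A_i] ≤ 39·p = 39·(1/78) = 1/2.
Numerically: 1/2 ≈ 0.500000.
Is 1/2 < 1? YES.
Since P[∪ A_i] ≤ 1/2 < 1, the complement has P[∩ A_i^c] ≥ 1 − 1/2 = 1/2 > 0, so some outcome avoids every A_i.

39·p = 1/2 ≈ 0.500000; existence CERTIFIED by the union bound.


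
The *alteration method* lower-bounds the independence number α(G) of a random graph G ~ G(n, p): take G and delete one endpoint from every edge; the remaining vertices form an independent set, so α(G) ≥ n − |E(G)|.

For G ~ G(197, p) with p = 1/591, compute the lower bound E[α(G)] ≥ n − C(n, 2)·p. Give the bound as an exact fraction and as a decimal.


E[|E(G)|] = C(197, 2)·p = 19306 · (1/591) = 98/3.
E[α(G)] ≥ n − E[|E(G)|] = 197 − 98/3 = 493/3.
Numerically: ≈ 164.333.
(This is only a lower bound; the true E[α(G)] may be larger.)

E[α(G)] ≥ 493/3 ≈ 164.333.


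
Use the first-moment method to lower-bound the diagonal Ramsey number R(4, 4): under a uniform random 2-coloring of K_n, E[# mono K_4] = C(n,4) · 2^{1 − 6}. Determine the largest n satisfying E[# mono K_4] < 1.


We need C(n, 4) · 2^{1 − 6} < 1, i.e. C(n, 4) < 2^{6 − 1} = 32.
Check values of n near the boundary:
  n = 4: C(4, 4) = 1; 1 < 32? YES
  n = 5: C(5, 4) = 5; 5 < 32? YES
  n = 6: C(6, 4) = 15; 15 < 32? YES
  n = 7: C(7, 4) = 35; 35 < 32? NO
  n = 8: C(8, 4) = 70; 70 < 32? NO
The largest n with C(n, 4) < 32 is n = 6 (where E[X] = 15/32 ≈ 0.469). Hence R(4, 4) > 6, i.e. R(4, 4) ≥ 7.

Largest n = 6; hence R(4, 4) > 6.


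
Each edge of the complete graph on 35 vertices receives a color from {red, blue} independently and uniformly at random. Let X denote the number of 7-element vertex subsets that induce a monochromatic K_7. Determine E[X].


Let X = Σ_S X_S over the C(35, 7) = 6724520 subsets S of size 7, where X_S = 1 if the K_7 on S is monochromatic.
For a fixed S, the K_7 on S has C(7, 2) = 21 edges. P[all 21 edges red] = (1/2)^21, and likewise for blue, so P[monochromatic] = 2·(1/2)^21 = 2^{1 − 21} = 1/1048576.
By linearity: E[X] = C(35, 7) · 2^{1 − 21} = 6724520 · 1/1048576 = 840565/131072.
Numerically: E[X] ≈ 6.4130.

E[X] = C(35,7)·2^(1−C(7,2)) = 840565/131072 ≈ 6.4130.


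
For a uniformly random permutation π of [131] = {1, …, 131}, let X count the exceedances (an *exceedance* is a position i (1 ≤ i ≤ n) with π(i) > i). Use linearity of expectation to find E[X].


Write X = Σ_{i=1}^{131} X_i, where X_i = 1_{π(i) > i}.
For each fixed i, π(i) is uniform over {1, …, 131} (marginal of a uniform permutation), so P[π(i) > i] = (n − i)/n. Summing: Σ_{i=1}^{131} (n − i)/n = (0 + 1 + … + 130)/131 = 131(131 − 1)/(2·131) = (131 − 1)/2.
Hence E[X] = Σ_{i=1}^{131} (131 − i)/131 = 65 ≈ 65.0000.

E[X] = 65 = 65.0000.


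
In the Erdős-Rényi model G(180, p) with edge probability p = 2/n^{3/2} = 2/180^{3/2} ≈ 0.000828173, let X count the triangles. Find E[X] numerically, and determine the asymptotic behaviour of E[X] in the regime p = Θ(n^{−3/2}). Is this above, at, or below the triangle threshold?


Number of potential triangles: C(180, 3) = 955860.
Each occurs with probability p³ ≈ (0.000828173)³ ≈ 5.68020113e-10.
By linearity: E[X] = C(180, 3)·p³ ≈ 955860 · 5.68020113e-10 ≈ 0.000543.
Since α = 3/2 > 1, p = c/n^{3/2} = o(1/n) is below the triangle threshold p ~ 1/n. Asymptotically E[X] ~ (c³/6)·n^{3(1−α)} = (2³/6)·n^{-1.5} → 0, so by Markov's inequality G has no triangles w.h.p.

E[X] ≈ 0.000543; in regime p = Θ(1/n^{3/2}) E[X] tends to 0 (below the triangle threshold p ~ 1/n).


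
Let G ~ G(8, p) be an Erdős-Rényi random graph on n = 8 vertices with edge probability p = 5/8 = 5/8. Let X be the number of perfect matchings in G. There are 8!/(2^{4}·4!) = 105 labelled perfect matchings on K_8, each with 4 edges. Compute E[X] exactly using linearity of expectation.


K_8 has 8!/(2^{4}·4!) = 105 labelled perfect matchings.
For each such perfect matching H, let X_H = 1 if all 4 edges of H are present in G. Then P[X_H = 1] = p^{4} = (5/8)^{4} = 625/4096.
By linearity: E[X] = Σ_H E[X_H] = 105 · p^{4} = 105 · 625/4096 = 65625/4096.
Numerically: E[X] ≈ 16.02.

E[X] = 105 · (5/8)^{4} = 65625/4096 ≈ 16.02.


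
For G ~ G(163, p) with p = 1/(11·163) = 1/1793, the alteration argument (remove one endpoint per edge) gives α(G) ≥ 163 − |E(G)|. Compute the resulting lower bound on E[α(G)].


E[|E(G)|] = C(163, 2)·p = 13203 · (1/1793) = 81/11.
E[α(G)] ≥ n − E[|E(G)|] = 163 − 81/11 = 1712/11.
Numerically: ≈ 155.63636.
(This is only a lower bound; the true E[α(G)] may be larger.)

E[α(G)] ≥ 1712/11 ≈ 155.63636.


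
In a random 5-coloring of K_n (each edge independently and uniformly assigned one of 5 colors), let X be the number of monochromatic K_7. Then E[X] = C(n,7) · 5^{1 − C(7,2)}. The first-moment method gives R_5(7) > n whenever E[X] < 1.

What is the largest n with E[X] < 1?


We need C(n, 7) · 5^{1 − 21} < 1, i.e. C(n, 7) < 5^{21 − 1} = 95367431640625.
Check values of n near the boundary:
  n = 337: C(337, 7) = 91989916924632; 91989916924632 < 95367431640625? YES
  n = 338: C(338, 7) = 93935323022736; 93935323022736 < 95367431640625? YES
  n = 339: C(339, 7) = 95915887062372; 95915887062372 < 95367431640625? NO
  n = 340: C(340, 7) = 97932136940560; 97932136940560 < 95367431640625? NO
  n = 341: C(341, 7) = 99984606876440; 99984606876440 < 95367431640625? NO
The largest n with C(n, 7) < 95367431640625 is n = 338 (where E[X] = 93935323022736/95367431640625 ≈ 0.984983). Hence R_5(7) > 338, i.e. R_5(7) ≥ 339.

Largest n = 338; hence R_5(7) > 338.


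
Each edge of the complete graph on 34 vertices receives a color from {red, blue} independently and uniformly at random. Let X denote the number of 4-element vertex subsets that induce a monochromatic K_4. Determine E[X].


Let X = Σ_S X_S over the C(34, 4) = 46376 subsets S of size 4, where X_S = 1 if the K_4 on S is monochromatic.
For a fixed S, the K_4 on S has C(4, 2) = 6 edges. P[all 6 edges red] = (1/2)^6, and likewise for blue, so P[monochromatic] = 2·(1/2)^6 = 2^{1 − 6} = 1/32.
Summing: E[X] = C(34, 4) · 2^{1 − 6} = 46376 · 1/32 = 5797/4.
Numerically: E[X] ≈ 1449.250000.

E[X] = C(34,4)·2^(1−C(4,2)) = 5797/4 ≈ 1449.250000.


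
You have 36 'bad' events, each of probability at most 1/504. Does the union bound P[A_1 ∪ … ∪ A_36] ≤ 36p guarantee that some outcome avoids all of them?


Union bound: P[∪_{i=1}^{36} A_i] ≤ Σ_i P[A_i] ≤ 36·p = 36·(1/504) = 1/14.
Numerically: 1/14 ≈ 0.07143.
Is 1/14 < 1? YES.
Since P[∪ A_i] ≤ 1/14 < 1, the complement has P[∩ A_i^c] ≥ 1 − 1/14 = 13/14 > 0, so some outcome avoids every A_i.

36·p = 1/14 ≈ 0.07143; existence CERTIFIED by the union bound.


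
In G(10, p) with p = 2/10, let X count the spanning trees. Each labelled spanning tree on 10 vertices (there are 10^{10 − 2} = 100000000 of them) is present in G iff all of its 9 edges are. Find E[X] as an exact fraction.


K_10 has 10^{10 − 2} = 100000000 labelled spanning trees.
For each such spanning tree H, let X_H = 1 if all 9 edges of H are present in G. Then P[X_H = 1] = p^{9} = (1/5)^{9} = 1/1953125.
By linearity: E[X] = Σ_H E[X_H] = 100000000 · p^{9} = 100000000 · 1/1953125 = 256/5.
Numerically: E[X] ≈ 51.2.

E[X] = 100000000 · (1/5)^{9} = 256/5 ≈ 51.2.


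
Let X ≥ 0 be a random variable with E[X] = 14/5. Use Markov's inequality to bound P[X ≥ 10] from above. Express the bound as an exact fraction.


μ = E[X] = 14/5, a = 10.
Markov: P[X ≥ 10] ≤ μ/a = (14/5)/10 = 7/25.
Numerically: ≈ 0.280000.
(Since a = 10 > μ = 2.800000, the bound 7/25 is < 1 and informative.)

P[X ≥ 10] ≤ 7/25 ≈ 0.280000.


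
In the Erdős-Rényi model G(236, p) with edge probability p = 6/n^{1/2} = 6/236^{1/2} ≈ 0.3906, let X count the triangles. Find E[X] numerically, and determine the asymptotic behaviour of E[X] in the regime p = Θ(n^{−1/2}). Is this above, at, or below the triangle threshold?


Number of potential triangles: C(236, 3) = 2162940.
Each occurs with probability p³ ≈ (0.3906)³ ≈ 5.957798e-02.
By linearity: E[X] = C(236, 3)·p³ ≈ 2162940 · 5.957798e-02 ≈ 128863.5879.
Since α = 1/2 < 1, p = c/n^{1/2} ≫ 1/n is above the triangle threshold p ~ 1/n. Asymptotically E[X] ~ (c³/6)·n^{3(1−α)} = (6³/6)·n^{1.5} → ∞; triangles are abundant w.h.p.

E[X] ≈ 128863.5879; in regime p = Θ(1/n^{1/2}) E[X] diverges (above the triangle threshold p ~ 1/n).


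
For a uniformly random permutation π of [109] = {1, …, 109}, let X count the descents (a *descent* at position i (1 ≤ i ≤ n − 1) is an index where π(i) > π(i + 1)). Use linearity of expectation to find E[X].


Write X = Σ X_I over i = 1, …, 108, with X_I the indicator of one descent.
There are 108 indicators.
For each fixed i, the pair (π(i), π(i+1)) is a uniformly random ordered pair of distinct values from {1, …, 109}; by symmetry P[π(i) > π(i+1)] = 1/2.
By linearity: E[X] = 108 · (1/2) = (109 − 1) · (1/2) = 54 ≈ 54.000000.

E[X] = 54 = 54.000000.


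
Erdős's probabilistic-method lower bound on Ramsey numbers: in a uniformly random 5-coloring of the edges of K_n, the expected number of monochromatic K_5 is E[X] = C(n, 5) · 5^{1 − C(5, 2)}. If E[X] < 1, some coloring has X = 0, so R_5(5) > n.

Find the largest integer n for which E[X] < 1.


We need C(n, 5) · 5^{1 − 10} < 1, i.e. C(n, 5) < 5^{10 − 1} = 1953125.
Check values of n near the boundary:
  n = 46: C(46, 5) = 1370754; 1370754 < 1953125? YES
  n = 47: C(47, 5) = 1533939; 1533939 < 1953125? YES
  n = 48: C(48, 5) = 1712304; 1712304 < 1953125? YES
  n = 49: C(49, 5) = 1906884; 1906884 < 1953125? YES
  n = 50: C(50, 5) = 2118760; 2118760 < 1953125? NO
The largest n with C(n, 5) < 1953125 is n = 49 (where E[X] = 1906884/1953125 ≈ 0.9763). Hence R_5(5) > 49, i.e. R_5(5) ≥ 50.

Largest n = 49; hence R_5(5) > 49.


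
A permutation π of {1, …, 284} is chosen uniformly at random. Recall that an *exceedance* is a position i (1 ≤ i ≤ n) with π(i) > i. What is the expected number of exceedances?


Write X = Σ_{i=1}^{284} X_i, where X_i = 1_{π(i) > i}.
For each fixed i, π(i) is uniform over {1, …, 284} (marginal of a uniform permutation), so P[π(i) > i] = (n − i)/n. Summing: Σ_{i=1}^{284} (n − i)/n = (0 + 1 + … + 283)/284 = 284(284 − 1)/(2·284) = (284 − 1)/2.
Hence E[X] = Σ_{i=1}^{284} (284 − i)/284 = 283/2 ≈ 141.500.

E[X] = 283/2 = 141.500.


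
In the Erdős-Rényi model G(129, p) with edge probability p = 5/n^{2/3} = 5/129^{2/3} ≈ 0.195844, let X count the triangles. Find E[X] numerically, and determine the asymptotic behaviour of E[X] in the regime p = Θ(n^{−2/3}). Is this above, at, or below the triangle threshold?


Number of potential triangles: C(129, 3) = 349504.
Each occurs with probability p³ ≈ (0.195844)³ ≈ 7.51156781e-03.
By linearity: E[X] = C(129, 3)·p³ ≈ 349504 · 7.51156781e-03 ≈ 2625.322997.
Since α = 2/3 < 1, p = c/n^{2/3} ≫ 1/n is above the triangle threshold p ~ 1/n. Asymptotically E[X] ~ (c³/6)·n^{3(1−α)} = (5³/6)·n^{1} → ∞; triangles are abundant w.h.p.

E[X] ≈ 2625.322997; in regime p = Θ(1/n^{2/3}) E[X] diverges (above the triangle threshold p ~ 1/n).


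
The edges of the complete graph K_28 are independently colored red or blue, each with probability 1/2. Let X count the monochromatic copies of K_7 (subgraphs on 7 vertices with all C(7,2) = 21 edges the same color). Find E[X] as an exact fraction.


Let X = Σ_S X_S over the C(28, 7) = 1184040 subsets S of size 7, where X_S = 1 if the K_7 on S is monochromatic.
For a fixed S, the K_7 on S has C(7, 2) = 21 edges. P[all 21 edges red] = (1/2)^21, and likewise for blue, so P[monochromatic] = 2·(1/2)^21 = 2^{1 − 21} = 1/1048576.
Summing: E[X] = C(28, 7) · 2^{1 − 21} = 1184040 · 1/1048576 = 148005/131072.
Numerically: E[X] ≈ 1.129189.

E[X] = C(28,7)·2^(1−C(7,2)) = 148005/131072 ≈ 1.129189.


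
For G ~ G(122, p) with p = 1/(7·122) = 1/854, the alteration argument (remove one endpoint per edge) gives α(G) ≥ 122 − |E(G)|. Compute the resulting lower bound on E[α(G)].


E[|E(G)|] = C(122, 2)·p = 7381 · (1/854) = 121/14.
E[α(G)] ≥ n − E[|E(G)|] = 122 − 121/14 = 1587/14.
Numerically: ≈ 113.357.
(This is only a lower bound; the true E[α(G)] may be larger.)

E[α(G)] ≥ 1587/14 ≈ 113.357.


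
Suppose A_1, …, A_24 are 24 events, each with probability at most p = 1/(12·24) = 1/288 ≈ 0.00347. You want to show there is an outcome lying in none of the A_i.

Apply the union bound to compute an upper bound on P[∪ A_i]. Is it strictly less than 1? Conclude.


Union bound: P[∪_{i=1}^{24} A_i] ≤ Σ_i P[A_i] ≤ 24·p = 24·(1/288) = 1/12.
Numerically: 1/12 ≈ 0.08333.
Is 1/12 < 1? YES.
Since P[∪ A_i] ≤ 1/12 < 1, the complement has P[∩ A_i^c] ≥ 1 − 1/12 = 11/12 > 0, so some outcome avoids every A_i.

24·p = 1/12 ≈ 0.08333; existence CERTIFIED by the union bound.


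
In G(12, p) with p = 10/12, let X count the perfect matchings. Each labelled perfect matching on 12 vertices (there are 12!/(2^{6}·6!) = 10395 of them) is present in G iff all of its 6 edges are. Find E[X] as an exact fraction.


K_12 has 12!/(2^{6}·6!) = 10395 labelled perfect matchings.
For each such perfect matching H, let X_H = 1 if all 6 edges of H are present in G. Then P[X_H = 1] = p^{6} = (5/6)^{6} = 15625/46656.
Summing the indicators: E[X] = Σ_H E[X_H] = 10395 · p^{6} = 10395 · 15625/46656 = 6015625/1728.
Numerically: E[X] ≈ 3.48e+03.

E[X] = 10395 · (5/6)^{6} = 6015625/1728 ≈ 3.48e+03.


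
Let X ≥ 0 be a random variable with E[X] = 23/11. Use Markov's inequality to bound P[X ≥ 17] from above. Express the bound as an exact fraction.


μ = E[X] = 23/11, a = 17.
Markov: P[X ≥ 17] ≤ μ/a = (23/11)/17 = 23/187.
Numerically: ≈ 0.12299.
(Since a = 17 > μ = 2.09091, the bound 23/187 is < 1 and informative.)

P[X ≥ 17] ≤ 23/187 ≈ 0.12299.


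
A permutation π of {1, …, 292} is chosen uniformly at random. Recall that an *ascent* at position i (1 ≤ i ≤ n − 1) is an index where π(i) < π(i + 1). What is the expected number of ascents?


Write X = Σ X_I over i = 1, …, 291, with X_I the indicator of one ascent.
There are 291 indicators.
For each fixed i, the pair (π(i), π(i+1)) is a uniformly random ordered pair of distinct values from {1, …, 292}; by symmetry P[π(i) < π(i+1)] = 1/2.
By linearity: E[X] = 291 · (1/2) = (292 − 1) · (1/2) = 291/2 ≈ 145.500000.

E[X] = 291/2 = 145.500000.


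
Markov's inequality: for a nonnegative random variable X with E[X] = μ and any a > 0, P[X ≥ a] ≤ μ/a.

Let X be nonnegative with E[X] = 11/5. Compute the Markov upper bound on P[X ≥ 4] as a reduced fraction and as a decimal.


μ = E[X] = 11/5, a = 4.
Markov: P[X ≥ 4] ≤ μ/a = (11/5)/4 = 11/20.
Numerically: ≈ 0.5500.
(Since a = 4 > μ = 2.2000, the bound 11/20 is < 1 and informative.)

P[X ≥ 4] ≤ 11/20 ≈ 0.5500.


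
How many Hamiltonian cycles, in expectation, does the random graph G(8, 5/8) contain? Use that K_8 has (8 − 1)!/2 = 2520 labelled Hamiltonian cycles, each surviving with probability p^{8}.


K_8 has (8 − 1)!/2 = 2520 labelled Hamiltonian cycles.
For each such Hamiltonian cycle H, let X_H = 1 if all 8 edges of H are present in G. Then P[X_H = 1] = p^{8} = (5/8)^{8} = 390625/16777216.
By linearity of expectation: E[X] = Σ_H E[X_H] = 2520 · p^{8} = 2520 · 390625/16777216 = 123046875/2097152.
Numerically: E[X] ≈ 58.7.

E[X] = 2520 · (5/8)^{8} = 123046875/2097152 ≈ 58.7.


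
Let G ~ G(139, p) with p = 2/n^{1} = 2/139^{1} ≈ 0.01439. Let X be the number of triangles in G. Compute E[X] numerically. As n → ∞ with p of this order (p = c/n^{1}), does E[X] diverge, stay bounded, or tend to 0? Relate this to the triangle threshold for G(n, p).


Number of potential triangles: C(139, 3) = 437989.
Each occurs with probability p³ ≈ (0.01439)³ ≈ 2.978829e-06.
By linearity: E[X] = C(139, 3)·p³ ≈ 437989 · 2.978829e-06 ≈ 1.3047.
Here α = 1, so p = 2/n is exactly at the triangle threshold p ~ 1/n. Asymptotically E[X] → c³/6 = 2³/6 = 4/3 ≈ 1.3333, a bounded constant. In this regime the triangle count is asymptotically Poisson(c³/6).

E[X] ≈ 1.3047; in regime p = Θ(1/n^{1}) E[X] stays bounded (at the triangle threshold p ~ 1/n).


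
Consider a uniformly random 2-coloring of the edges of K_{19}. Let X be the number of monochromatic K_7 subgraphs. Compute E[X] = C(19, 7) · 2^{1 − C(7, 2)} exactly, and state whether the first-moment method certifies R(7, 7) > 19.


E[X] = C(19, 7) · 2^{1 − 21} = 50388 · 2^{−20} = 50388/1048576.
As a reduced fraction: E[X] = 12597/262144 ≈ 0.04805.
Is E[X] < 1? YES.
Since E[X] < 1, there exists a 2-coloring of K_{19} with no monochromatic K_7; hence R(7, 7) > 19.

E[X] = 12597/262144 ≈ 0.04805; E[X] < 1, so R(7, 7) > 19.


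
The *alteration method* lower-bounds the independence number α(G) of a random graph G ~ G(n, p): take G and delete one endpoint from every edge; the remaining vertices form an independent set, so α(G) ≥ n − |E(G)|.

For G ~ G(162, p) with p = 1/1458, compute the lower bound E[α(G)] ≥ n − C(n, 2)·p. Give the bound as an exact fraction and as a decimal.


E[|E(G)|] = C(162, 2)·p = 13041 · (1/1458) = 161/18.
E[α(G)] ≥ n − E[|E(G)|] = 162 − 161/18 = 2755/18.
Numerically: ≈ 153.055556.
(This is only a lower bound; the true E[α(G)] may be larger.)

E[α(G)] ≥ 2755/18 ≈ 153.055556.


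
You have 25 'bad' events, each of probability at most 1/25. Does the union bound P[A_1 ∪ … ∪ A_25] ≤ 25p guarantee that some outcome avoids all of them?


Union bound: P[∪_{i=1}^{25} A_i] ≤ Σ_i P[A_i] ≤ 25·p = 25·(1/25) = 1.
Numerically: 1 ≈ 1.00000.
Is 1 < 1? NO.
Since the bound 1 is ≥ 1, the union bound is uninformative here; it does NOT by itself certify existence.

25·p = 1 ≈ 1.00000; existence NOT certified by the union bound.


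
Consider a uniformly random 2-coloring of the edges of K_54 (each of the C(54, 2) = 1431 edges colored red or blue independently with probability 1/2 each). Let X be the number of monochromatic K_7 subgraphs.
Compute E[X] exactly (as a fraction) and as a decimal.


Let X = Σ_S X_S over the C(54, 7) = 177100560 subsets S of size 7, where X_S = 1 if the K_7 on S is monochromatic.
For a fixed S, the K_7 on S has C(7, 2) = 21 edges. P[all 21 edges red] = (1/2)^21, and likewise for blue, so P[monochromatic] = 2·(1/2)^21 = 2^{1 − 21} = 1/1048576.
Summing: E[X] = C(54, 7) · 2^{1 − 21} = 177100560 · 1/1048576 = 11068785/65536.
Numerically: E[X] ≈ 168.89626.

E[X] = C(54,7)·2^(1−C(7,2)) = 11068785/65536 ≈ 168.89626.


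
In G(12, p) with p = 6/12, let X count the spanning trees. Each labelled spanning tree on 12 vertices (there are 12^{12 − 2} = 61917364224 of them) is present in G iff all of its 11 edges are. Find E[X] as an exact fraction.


K_12 has 12^{12 − 2} = 61917364224 labelled spanning trees.
For each such spanning tree H, let X_H = 1 if all 11 edges of H are present in G. Then P[X_H = 1] = p^{11} = (1/2)^{11} = 1/2048.
Summing the indicators: E[X] = Σ_H E[X_H] = 61917364224 · p^{11} = 61917364224 · 1/2048 = 30233088.
Numerically: E[X] ≈ 3.02331e+07.

E[X] = 61917364224 · (1/2)^{11} = 30233088 ≈ 3.02331e+07.


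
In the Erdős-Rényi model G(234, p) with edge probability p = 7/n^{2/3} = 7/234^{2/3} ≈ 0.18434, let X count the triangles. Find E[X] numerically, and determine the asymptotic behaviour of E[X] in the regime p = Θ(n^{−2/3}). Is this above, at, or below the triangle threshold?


Number of potential triangles: C(234, 3) = 2108184.
Each occurs with probability p³ ≈ (0.18434)³ ≈ 6.2641537e-03.
By linearity: E[X] = C(234, 3)·p³ ≈ 2108184 · 6.2641537e-03 ≈ 13205.98860.
Since α = 2/3 < 1, p = c/n^{2/3} ≫ 1/n is above the triangle threshold p ~ 1/n. Asymptotically E[X] ~ (c³/6)·n^{3(1−α)} = (7³/6)·n^{1} → ∞; triangles are abundant w.h.p.

E[X] ≈ 13205.98860; in regime p = Θ(1/n^{2/3}) E[X] diverges (above the triangle threshold p ~ 1/n).


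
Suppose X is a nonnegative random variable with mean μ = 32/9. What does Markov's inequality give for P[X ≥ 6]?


μ = E[X] = 32/9, a = 6.
Markov: P[X ≥ 6] ≤ μ/a = (32/9)/6 = 16/27.
Numerically: ≈ 0.59259.
(Since a = 6 > μ = 3.55556, the bound 16/27 is < 1 and informative.)

P[X ≥ 6] ≤ 16/27 ≈ 0.59259.


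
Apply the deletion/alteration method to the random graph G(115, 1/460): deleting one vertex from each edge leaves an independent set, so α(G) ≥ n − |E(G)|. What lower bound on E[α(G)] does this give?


E[|E(G)|] = C(115, 2)·p = 6555 · (1/460) = 57/4.
E[α(G)] ≥ n − E[|E(G)|] = 115 − 57/4 = 403/4.
Numerically: ≈ 100.750.
(This is only a lower bound; the true E[α(G)] may be larger.)

E[α(G)] ≥ 403/4 ≈ 100.750.


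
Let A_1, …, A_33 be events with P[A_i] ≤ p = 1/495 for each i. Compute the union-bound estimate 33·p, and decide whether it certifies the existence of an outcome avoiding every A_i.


Union bound: P[∪_{i=1}^{33} A_i] ≤ Σ_i P[A_i] ≤ 33·p = 33·(1/495) = 1/15.
Numerically: 1/15 ≈ 0.066667.
Is 1/15 < 1? YES.
Since P[∪ A_i] ≤ 1/15 < 1, the complement has P[∩ A_i^c] ≥ 1 − 1/15 = 14/15 > 0, so some outcome avoids every A_i.

33·p = 1/15 ≈ 0.066667; existence CERTIFIED by the union bound.


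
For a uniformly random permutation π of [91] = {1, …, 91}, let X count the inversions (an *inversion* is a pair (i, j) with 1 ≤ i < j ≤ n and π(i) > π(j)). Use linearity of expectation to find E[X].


Write X = Σ X_I over the C(91, 2) = 4095 pairs i < j, with X_I the indicator of one inversion.
There are 4095 indicators.
For each fixed pair i < j, the values π(i) and π(j) are two distinct elements of {1, …, 91} in uniformly random order; by symmetry P[π(i) > π(j)] = 1/2.
By linearity: E[X] = 4095 · (1/2) = C(91, 2) · (1/2) = 4095/2 = 4095/2 ≈ 2047.50000.

E[X] = 4095/2 = 2047.50000.


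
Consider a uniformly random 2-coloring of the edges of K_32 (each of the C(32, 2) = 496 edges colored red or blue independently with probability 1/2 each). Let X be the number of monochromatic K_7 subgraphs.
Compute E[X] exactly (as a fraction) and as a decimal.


Let X = Σ_S X_S over the C(32, 7) = 3365856 subsets S of size 7, where X_S = 1 if the K_7 on S is monochromatic.
For a fixed S, the K_7 on S has C(7, 2) = 21 edges. P[all 21 edges red] = (1/2)^21, and likewise for blue, so P[monochromatic] = 2·(1/2)^21 = 2^{1 − 21} = 1/1048576.
By linearity: E[X] = C(32, 7) · 2^{1 − 21} = 3365856 · 1/1048576 = 105183/32768.
Numerically: E[X] ≈ 3.210.

E[X] = C(32,7)·2^(1−C(7,2)) = 105183/32768 ≈ 3.210.


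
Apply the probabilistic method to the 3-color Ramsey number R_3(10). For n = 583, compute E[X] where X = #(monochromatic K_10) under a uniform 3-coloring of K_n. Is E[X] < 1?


E[X] = C(583, 10) · 3^{1 − 45} = 1156690232601431494120 · 3^{−44} = 1156690232601431494120/984770902183611232881.
As a reduced fraction: E[X] = 1156690232601431494120/984770902183611232881 ≈ 1.174578.
Is E[X] < 1? NO.
Since E[X] ≥ 1, the first-moment bound is inconclusive at n = 583; it does NOT by itself certify R_3(10) > 583.

E[X] = 1156690232601431494120/984770902183611232881 ≈ 1.174578; E[X] ≥ 1; first-moment method inconclusive here.


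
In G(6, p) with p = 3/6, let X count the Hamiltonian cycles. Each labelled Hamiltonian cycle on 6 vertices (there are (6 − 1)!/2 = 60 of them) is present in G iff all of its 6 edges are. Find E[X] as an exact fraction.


K_6 has (6 − 1)!/2 = 60 labelled Hamiltonian cycles.
For each such Hamiltonian cycle H, let X_H = 1 if all 6 edges of H are present in G. Then P[X_H = 1] = p^{6} = (1/2)^{6} = 1/64.
By linearity of expectation: E[X] = Σ_H E[X_H] = 60 · p^{6} = 60 · 1/64 = 15/16.
Numerically: E[X] ≈ 0.9375.

E[X] = 60 · (1/2)^{6} = 15/16 ≈ 0.9375.


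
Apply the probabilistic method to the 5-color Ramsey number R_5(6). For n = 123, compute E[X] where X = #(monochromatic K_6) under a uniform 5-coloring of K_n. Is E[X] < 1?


E[X] = C(123, 6) · 5^{1 − 15} = 4249404082 · 5^{−14} = 4249404082/6103515625.
As a reduced fraction: E[X] = 4249404082/6103515625 ≈ 0.696.
Is E[X] < 1? YES.
Since E[X] < 1, there exists a 5-coloring of K_{123} with no monochromatic K_6; hence R_5(6) > 123.

E[X] = 4249404082/6103515625 ≈ 0.696; E[X] < 1, so R_5(6) > 123.


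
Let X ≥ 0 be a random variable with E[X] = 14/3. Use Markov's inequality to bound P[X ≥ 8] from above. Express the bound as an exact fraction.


μ = E[X] = 14/3, a = 8.
Markov: P[X ≥ 8] ≤ μ/a = (14/3)/8 = 7/12.
Numerically: ≈ 0.583.
(Since a = 8 > μ = 4.667, the bound 7/12 is < 1 and informative.)

P[X ≥ 8] ≤ 7/12 ≈ 0.583.


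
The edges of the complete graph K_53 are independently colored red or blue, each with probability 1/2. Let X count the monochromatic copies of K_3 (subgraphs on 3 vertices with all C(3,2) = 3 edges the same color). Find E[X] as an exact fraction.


Let X = Σ_S X_S over the C(53, 3) = 23426 subsets S of size 3, where X_S = 1 if the K_3 on S is monochromatic.
For a fixed S, the K_3 on S has C(3, 2) = 3 edges. P[all 3 edges red] = (1/2)^3, and likewise for blue, so P[monochromatic] = 2·(1/2)^3 = 2^{1 − 3} = 1/4.
By linearity: E[X] = C(53, 3) · 2^{1 − 3} = 23426 · 1/4 = 11713/2.
Numerically: E[X] ≈ 5856.500.

E[X] = C(53,3)·2^(1−C(3,2)) = 11713/2 ≈ 5856.500.


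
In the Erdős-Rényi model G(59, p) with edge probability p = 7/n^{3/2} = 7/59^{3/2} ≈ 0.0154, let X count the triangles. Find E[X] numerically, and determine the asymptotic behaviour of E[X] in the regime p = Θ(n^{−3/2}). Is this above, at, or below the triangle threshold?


Number of potential triangles: C(59, 3) = 32509.
Each occurs with probability p³ ≈ (0.0154)³ ≈ 3.68519e-06.
By linearity: E[X] = C(59, 3)·p³ ≈ 32509 · 3.68519e-06 ≈ 0.120.
Since α = 3/2 > 1, p = c/n^{3/2} = o(1/n) is below the triangle threshold p ~ 1/n. Asymptotically E[X] ~ (c³/6)·n^{3(1−α)} = (7³/6)·n^{-1.5} → 0, so by Markov's inequality G has no triangles w.h.p.

E[X] ≈ 0.120; in regime p = Θ(1/n^{3/2}) E[X] tends to 0 (below the triangle threshold p ~ 1/n).


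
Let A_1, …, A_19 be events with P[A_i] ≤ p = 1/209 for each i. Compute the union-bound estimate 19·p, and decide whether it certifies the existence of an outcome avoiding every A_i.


Union bound: P[∪_{i=1}^{19} A_i] ≤ Σ_i P[A_i] ≤ 19·p = 19·(1/209) = 1/11.
Numerically: 1/11 ≈ 0.09091.
Is 1/11 < 1? YES.
Since P[∪ A_i] ≤ 1/11 < 1, the complement has P[∩ A_i^c] ≥ 1 − 1/11 = 10/11 > 0, so some outcome avoids every A_i.

19·p = 1/11 ≈ 0.09091; existence CERTIFIED by the union bound.


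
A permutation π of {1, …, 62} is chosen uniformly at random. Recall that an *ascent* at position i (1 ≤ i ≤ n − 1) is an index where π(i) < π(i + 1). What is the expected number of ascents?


Write X = Σ X_I over i = 1, …, 61, with X_I the indicator of one ascent.
There are 61 indicators.
For each fixed i, the pair (π(i), π(i+1)) is a uniformly random ordered pair of distinct values from {1, …, 62}; by symmetry P[π(i) < π(i+1)] = 1/2.
By linearity: E[X] = 61 · (1/2) = (62 − 1) · (1/2) = 61/2 ≈ 30.5000.

E[X] = 61/2 = 30.5000.


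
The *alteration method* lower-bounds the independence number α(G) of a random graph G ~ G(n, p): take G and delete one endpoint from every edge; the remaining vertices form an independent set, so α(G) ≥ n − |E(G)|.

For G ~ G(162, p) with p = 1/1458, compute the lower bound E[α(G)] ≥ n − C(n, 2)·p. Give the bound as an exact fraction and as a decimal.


E[|E(G)|] = C(162, 2)·p = 13041 · (1/1458) = 161/18.
E[α(G)] ≥ n − E[|E(G)|] = 162 − 161/18 = 2755/18.
Numerically: ≈ 153.055556.
(This is only a lower bound; the true E[α(G)] may be larger.)

E[α(G)] ≥ 2755/18 ≈ 153.055556.


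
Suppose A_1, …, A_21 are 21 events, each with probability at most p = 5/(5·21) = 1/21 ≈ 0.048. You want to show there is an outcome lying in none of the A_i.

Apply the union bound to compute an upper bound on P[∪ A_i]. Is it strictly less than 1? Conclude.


Union bound: P[∪_{i=1}^{21} A_i] ≤ Σ_i P[A_i] ≤ 21·p = 21·(1/21) = 1.
Numerically: 1 ≈ 1.000.
Is 1 < 1? NO.
Since the bound 1 is ≥ 1, the union bound is uninformative here; it does NOT by itself certify existence.

21·p = 1 ≈ 1.000; existence NOT certified by the union bound.


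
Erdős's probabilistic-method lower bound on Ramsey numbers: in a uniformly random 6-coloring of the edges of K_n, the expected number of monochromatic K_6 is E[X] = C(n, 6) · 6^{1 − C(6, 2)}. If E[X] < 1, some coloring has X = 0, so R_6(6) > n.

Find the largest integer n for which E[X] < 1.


We need C(n, 6) · 6^{1 − 15} < 1, i.e. C(n, 6) < 6^{15 − 1} = 78364164096.
Check values of n near the boundary:
  n = 197: C(197, 6) = 75176946208; 75176946208 < 78364164096? YES
  n = 198: C(198, 6) = 77526225777; 77526225777 < 78364164096? YES
  n = 199: C(199, 6) = 79936367511; 79936367511 < 78364164096? NO
  n = 200: C(200, 6) = 82408626300; 82408626300 < 78364164096? NO
The largest n with C(n, 6) < 78364164096 is n = 198 (where E[X] = 25842075259/26121388032 ≈ 0.98931). Hence R_6(6) > 198, i.e. R_6(6) ≥ 199.

Largest n = 198; hence R_6(6) > 198.


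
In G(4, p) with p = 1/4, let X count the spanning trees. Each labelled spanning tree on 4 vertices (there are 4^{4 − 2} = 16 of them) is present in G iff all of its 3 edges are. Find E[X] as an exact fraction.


K_4 has 4^{4 − 2} = 16 labelled spanning trees.
For each such spanning tree H, let X_H = 1 if all 3 edges of H are present in G. Then P[X_H = 1] = p^{3} = (1/4)^{3} = 1/64.
Summing the indicators: E[X] = Σ_H E[X_H] = 16 · p^{3} = 16 · 1/64 = 1/4.
Numerically: E[X] ≈ 0.25.

E[X] = 16 · (1/4)^{3} = 1/4 ≈ 0.25.


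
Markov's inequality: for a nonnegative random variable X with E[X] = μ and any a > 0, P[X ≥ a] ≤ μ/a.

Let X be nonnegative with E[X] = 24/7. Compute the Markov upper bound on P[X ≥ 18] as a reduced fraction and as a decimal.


μ = E[X] = 24/7, a = 18.
Markov: P[X ≥ 18] ≤ μ/a = (24/7)/18 = 4/21.
Numerically: ≈ 0.19048.
(Since a = 18 > μ = 3.42857, the bound 4/21 is < 1 and informative.)

P[X ≥ 18] ≤ 4/21 ≈ 0.19048.


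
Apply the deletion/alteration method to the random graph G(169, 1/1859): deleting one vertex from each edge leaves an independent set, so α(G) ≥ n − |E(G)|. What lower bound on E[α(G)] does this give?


E[|E(G)|] = C(169, 2)·p = 14196 · (1/1859) = 84/11.
E[α(G)] ≥ n − E[|E(G)|] = 169 − 84/11 = 1775/11.
Numerically: ≈ 161.364.
(This is only a lower bound; the true E[α(G)] may be larger.)

E[α(G)] ≥ 1775/11 ≈ 161.364.


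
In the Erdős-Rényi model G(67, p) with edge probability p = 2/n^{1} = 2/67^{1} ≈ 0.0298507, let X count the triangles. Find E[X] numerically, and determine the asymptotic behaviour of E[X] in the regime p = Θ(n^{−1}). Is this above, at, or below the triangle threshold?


Number of potential triangles: C(67, 3) = 47905.
Each occurs with probability p³ ≈ (0.0298507)³ ≈ 2.65990165e-05.
By linearity: E[X] = C(67, 3)·p³ ≈ 47905 · 2.65990165e-05 ≈ 1.274226.
Here α = 1, so p = 2/n is exactly at the triangle threshold p ~ 1/n. Asymptotically E[X] → c³/6 = 2³/6 = 4/3 ≈ 1.333333, a bounded constant. In this regime the triangle count is asymptotically Poisson(c³/6).

E[X] ≈ 1.274226; in regime p = Θ(1/n^{1}) E[X] stays bounded (at the triangle threshold p ~ 1/n).


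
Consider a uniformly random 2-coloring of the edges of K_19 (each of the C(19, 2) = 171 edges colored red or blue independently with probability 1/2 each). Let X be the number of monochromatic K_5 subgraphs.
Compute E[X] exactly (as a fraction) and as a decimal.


Let X = Σ_S X_S over the C(19, 5) = 11628 subsets S of size 5, where X_S = 1 if the K_5 on S is monochromatic.
For a fixed S, the K_5 on S has C(5, 2) = 10 edges. P[all 10 edges red] = (1/2)^10, and likewise for blue, so P[monochromatic] = 2·(1/2)^10 = 2^{1 − 10} = 1/512.
By linearity of expectation: E[X] = C(19, 5) · 2^{1 − 10} = 11628 · 1/512 = 2907/128.
Numerically: E[X] ≈ 22.7109.

E[X] = C(19,5)·2^(1−C(5,2)) = 2907/128 ≈ 22.7109.


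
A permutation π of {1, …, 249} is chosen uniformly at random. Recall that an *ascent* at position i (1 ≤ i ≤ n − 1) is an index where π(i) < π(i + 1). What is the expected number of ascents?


Write X = Σ X_I over i = 1, …, 248, with X_I the indicator of one ascent.
There are 248 indicators.
For each fixed i, the pair (π(i), π(i+1)) is a uniformly random ordered pair of distinct values from {1, …, 249}; by symmetry P[π(i) < π(i+1)] = 1/2.
By linearity: E[X] = 248 · (1/2) = (249 − 1) · (1/2) = 124 ≈ 124.00000.

E[X] = 124 = 124.00000.


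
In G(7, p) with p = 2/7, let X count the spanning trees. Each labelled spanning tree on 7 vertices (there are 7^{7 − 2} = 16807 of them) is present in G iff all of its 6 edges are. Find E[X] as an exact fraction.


K_7 has 7^{7 − 2} = 16807 labelled spanning trees.
For each such spanning tree H, let X_H = 1 if all 6 edges of H are present in G. Then P[X_H = 1] = p^{6} = (2/7)^{6} = 64/117649.
By linearity: E[X] = Σ_H E[X_H] = 16807 · p^{6} = 16807 · 64/117649 = 64/7.
Numerically: E[X] ≈ 9.1429.

E[X] = 16807 · (2/7)^{6} = 64/7 ≈ 9.1429.


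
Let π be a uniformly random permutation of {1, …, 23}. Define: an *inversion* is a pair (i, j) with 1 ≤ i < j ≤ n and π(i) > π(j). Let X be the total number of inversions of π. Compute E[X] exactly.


Write X = Σ X_I over the C(23, 2) = 253 pairs i < j, with X_I the indicator of one inversion.
There are 253 indicators.
For each fixed pair i < j, the values π(i) and π(j) are two distinct elements of {1, …, 23} in uniformly random order; by symmetry P[π(i) > π(j)] = 1/2.
By linearity: E[X] = 253 · (1/2) = C(23, 2) · (1/2) = 253/2 = 253/2 ≈ 126.5000.

E[X] = 253/2 = 126.5000.


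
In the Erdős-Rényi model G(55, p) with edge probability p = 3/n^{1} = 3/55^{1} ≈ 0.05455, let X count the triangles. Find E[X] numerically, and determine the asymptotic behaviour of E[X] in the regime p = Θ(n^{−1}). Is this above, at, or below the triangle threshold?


Number of potential triangles: C(55, 3) = 26235.
Each occurs with probability p³ ≈ (0.05455)³ ≈ 1.622840e-04.
By linearity: E[X] = C(55, 3)·p³ ≈ 26235 · 1.622840e-04 ≈ 4.2575.
Here α = 1, so p = 3/n is exactly at the triangle threshold p ~ 1/n. Asymptotically E[X] → c³/6 = 3³/6 = 9/2 ≈ 4.5000, a bounded constant. In this regime the triangle count is asymptotically Poisson(c³/6).

E[X] ≈ 4.2575; in regime p = Θ(1/n^{1}) E[X] stays bounded (at the triangle threshold p ~ 1/n).


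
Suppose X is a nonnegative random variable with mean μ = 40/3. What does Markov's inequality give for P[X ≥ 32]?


μ = E[X] = 40/3, a = 32.
Markov: P[X ≥ 32] ≤ μ/a = (40/3)/32 = 5/12.
Numerically: ≈ 0.417.
(Since a = 32 > μ = 13.333, the bound 5/12 is < 1 and informative.)

P[X ≥ 32] ≤ 5/12 ≈ 0.417.


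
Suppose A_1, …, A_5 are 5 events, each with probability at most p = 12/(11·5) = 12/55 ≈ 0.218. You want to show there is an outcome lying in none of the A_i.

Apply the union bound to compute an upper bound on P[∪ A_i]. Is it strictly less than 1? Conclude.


Union bound: P[∪_{i=1}^{5} A_i] ≤ Σ_i P[A_i] ≤ 5·p = 5·(12/55) = 12/11.
Numerically: 12/11 ≈ 1.091.
Is 12/11 < 1? NO.
Since the bound 12/11 is ≥ 1, the union bound is uninformative here; it does NOT by itself certify existence.

5·p = 12/11 ≈ 1.091; existence NOT certified by the union bound.


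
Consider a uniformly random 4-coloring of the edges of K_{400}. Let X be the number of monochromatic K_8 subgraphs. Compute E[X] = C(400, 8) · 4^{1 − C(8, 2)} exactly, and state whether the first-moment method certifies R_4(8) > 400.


E[X] = C(400, 8) · 4^{1 − 28} = 15148408086508950 · 4^{−27} = 15148408086508950/18014398509481984.
As a reduced fraction: E[X] = 7574204043254475/9007199254740992 ≈ 0.840906.
Is E[X] < 1? YES.
Since E[X] < 1, there exists a 4-coloring of K_{400} with no monochromatic K_8; hence R_4(8) > 400.

E[X] = 7574204043254475/9007199254740992 ≈ 0.840906; E[X] < 1, so R_4(8) > 400.


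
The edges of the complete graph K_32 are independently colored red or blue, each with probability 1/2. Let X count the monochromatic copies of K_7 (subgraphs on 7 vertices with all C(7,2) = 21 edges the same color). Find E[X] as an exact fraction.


Let X = Σ_S X_S over the C(32, 7) = 3365856 subsets S of size 7, where X_S = 1 if the K_7 on S is monochromatic.
For a fixed S, the K_7 on S has C(7, 2) = 21 edges. P[all 21 edges red] = (1/2)^21, and likewise for blue, so P[monochromatic] = 2·(1/2)^21 = 2^{1 − 21} = 1/1048576.
Summing: E[X] = C(32, 7) · 2^{1 − 21} = 3365856 · 1/1048576 = 105183/32768.
Numerically: E[X] ≈ 3.210.

E[X] = C(32,7)·2^(1−C(7,2)) = 105183/32768 ≈ 3.210.


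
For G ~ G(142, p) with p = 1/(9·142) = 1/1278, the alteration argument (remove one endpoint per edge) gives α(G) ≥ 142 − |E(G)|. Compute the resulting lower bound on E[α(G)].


E[|E(G)|] = C(142, 2)·p = 10011 · (1/1278) = 47/6.
E[α(G)] ≥ n − E[|E(G)|] = 142 − 47/6 = 805/6.
Numerically: ≈ 134.16667.
(This is only a lower bound; the true E[α(G)] may be larger.)

E[α(G)] ≥ 805/6 ≈ 134.16667.


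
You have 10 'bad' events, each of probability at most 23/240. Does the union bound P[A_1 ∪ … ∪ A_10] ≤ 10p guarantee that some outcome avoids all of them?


Union bound: P[∪_{i=1}^{10} A_i] ≤ Σ_i P[A_i] ≤ 10·p = 10·(23/240) = 23/24.
Numerically: 23/24 ≈ 0.958333.
Is 23/24 < 1? YES.
Since P[∪ A_i] ≤ 23/24 < 1, the complement has P[∩ A_i^c] ≥ 1 − 23/24 = 1/24 > 0, so some outcome avoids every A_i.

10·p = 23/24 ≈ 0.958333; existence CERTIFIED by the union bound.


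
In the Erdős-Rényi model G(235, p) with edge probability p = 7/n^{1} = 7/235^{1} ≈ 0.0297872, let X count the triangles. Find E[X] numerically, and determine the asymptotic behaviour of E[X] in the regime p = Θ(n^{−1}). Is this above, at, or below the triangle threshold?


Number of potential triangles: C(235, 3) = 2135445.
Each occurs with probability p³ ≈ (0.0297872)³ ≈ 2.64295965e-05.
By linearity: E[X] = C(235, 3)·p³ ≈ 2135445 · 2.64295965e-05 ≈ 56.438950.
Here α = 1, so p = 7/n is exactly at the triangle threshold p ~ 1/n. Asymptotically E[X] → c³/6 = 7³/6 = 343/6 ≈ 57.166667, a bounded constant. In this regime the triangle count is asymptotically Poisson(c³/6).

E[X] ≈ 56.438950; in regime p = Θ(1/n^{1}) E[X] stays bounded (at the triangle threshold p ~ 1/n).
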